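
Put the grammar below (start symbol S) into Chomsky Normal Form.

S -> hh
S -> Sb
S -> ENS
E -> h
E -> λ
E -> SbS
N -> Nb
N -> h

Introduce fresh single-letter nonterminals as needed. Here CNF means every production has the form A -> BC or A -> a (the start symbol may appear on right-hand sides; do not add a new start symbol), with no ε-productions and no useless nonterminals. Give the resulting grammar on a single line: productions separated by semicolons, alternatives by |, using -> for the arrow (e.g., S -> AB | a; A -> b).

S -> BB | ED | NS | SA; A -> b; B -> h; C -> AS; D -> NS; E -> h | SC; N -> h | NA

Nullable: {E}; after ε-elimination: S -> NS | Sb | hh | ENS; E -> h | SbS; N -> h | Nb.
No unit productions to eliminate.
TERM: introduce A -> b, B -> h and substitute in every rule of length ≥2.
BIN: E -> SAS becomes E -> SC, C -> AS; S -> ENS becomes S -> ED, D -> NS.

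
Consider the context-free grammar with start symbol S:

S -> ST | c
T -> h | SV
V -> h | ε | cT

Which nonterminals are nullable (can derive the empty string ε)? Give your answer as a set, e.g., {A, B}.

Directly nullable (have an ε-rule): {V}.
Not nullable: S, T — each has a terminal in every rule's right-hand side or depends on a non-nullable symbol.

{V}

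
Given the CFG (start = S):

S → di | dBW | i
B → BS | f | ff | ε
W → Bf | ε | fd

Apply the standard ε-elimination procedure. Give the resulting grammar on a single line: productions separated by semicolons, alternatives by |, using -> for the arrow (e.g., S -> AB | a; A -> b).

S -> d | i | dB | dW | di | dBW; B -> S | f | BS | ff; W -> f | Bf | fd

Nullable set: {B, W}.
S -> dBW: B, W nullable, giving d | dB | dBW | dW.
Drop B -> ε.
B -> BS: B nullable, giving BS | S.
Drop W -> ε.
W -> Bf: B nullable, giving Bf | f.
Unchanged (no nullable symbols): S -> di; S -> i; B -> f; B -> ff; W -> fd.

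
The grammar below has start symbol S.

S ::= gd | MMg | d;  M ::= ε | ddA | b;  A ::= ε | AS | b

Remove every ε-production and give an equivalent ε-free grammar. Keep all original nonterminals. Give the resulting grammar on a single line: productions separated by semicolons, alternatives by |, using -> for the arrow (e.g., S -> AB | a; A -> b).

S -> d | g | Mg | gd | MMg; A -> S | b | AS; M -> b | dd | ddA

Nullable set: {A, M}.
S -> MMg: M, M nullable, giving MMg | Mg | g.
Drop A -> ε.
A -> AS: A nullable, giving AS | S.
Drop M -> ε.
M -> ddA: A nullable, giving dd | ddA.
Unchanged (no nullable symbols): S -> d; S -> gd; A -> b; M -> b.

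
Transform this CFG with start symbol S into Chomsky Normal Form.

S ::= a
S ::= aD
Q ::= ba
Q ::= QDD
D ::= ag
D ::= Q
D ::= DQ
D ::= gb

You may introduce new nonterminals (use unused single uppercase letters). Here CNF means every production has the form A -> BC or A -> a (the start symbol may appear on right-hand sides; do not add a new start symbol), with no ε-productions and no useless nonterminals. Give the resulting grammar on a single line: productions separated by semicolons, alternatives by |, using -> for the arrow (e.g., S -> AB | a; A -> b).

No ε-productions.
After unit-elimination: S -> a | aD; D -> DQ | ag | ba | gb | QDD; Q -> ba | QDD.
TERM: introduce A -> a, C -> b, B -> g and substitute in every rule of length ≥2.
BIN: D -> QDD becomes D -> QE, E -> DD; Q -> QDD becomes Q -> QF, F -> DD.

S -> a | AD; A -> a; B -> g; C -> b; D -> AB | BC | CA | DQ | QE; E -> DD; F -> DD; Q -> CA | QF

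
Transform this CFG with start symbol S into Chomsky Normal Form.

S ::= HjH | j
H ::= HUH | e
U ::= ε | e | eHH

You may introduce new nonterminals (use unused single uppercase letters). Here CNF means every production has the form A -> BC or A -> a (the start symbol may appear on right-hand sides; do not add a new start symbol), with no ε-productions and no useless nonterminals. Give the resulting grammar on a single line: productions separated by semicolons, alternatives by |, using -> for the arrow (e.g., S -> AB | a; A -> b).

S -> j | HD; A -> j; B -> e; C -> UH; D -> AH; E -> HH; H -> e | HC | HH; U -> e | BE

Nullable: {U}; after ε-elimination: S -> j | HjH; H -> e | HH | HUH; U -> e | eHH.
No unit productions to eliminate.
TERM: introduce B -> e, A -> j and substitute in every rule of length ≥2.
BIN: H -> HUH becomes H -> HC, C -> UH; S -> HAH becomes S -> HD, D -> AH; U -> BHH becomes U -> BE, E -> HH.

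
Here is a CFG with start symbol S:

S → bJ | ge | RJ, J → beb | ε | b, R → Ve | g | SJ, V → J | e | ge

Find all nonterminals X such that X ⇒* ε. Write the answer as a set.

{J, V}

Directly nullable (have an ε-rule): {J}.
V is nullable via V -> J (every symbol on the right is already known nullable).
Not nullable: R, S — each has a terminal in every rule's right-hand side or depends on a non-nullable symbol.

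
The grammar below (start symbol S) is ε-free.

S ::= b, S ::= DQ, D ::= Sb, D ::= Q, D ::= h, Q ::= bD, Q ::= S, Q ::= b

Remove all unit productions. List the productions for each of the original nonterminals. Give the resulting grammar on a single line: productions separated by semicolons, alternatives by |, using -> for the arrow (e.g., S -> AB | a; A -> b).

Unit productions: D->Q, Q->S.
Unit pairs (A ⇒* B via units): (D,Q), (D,S), (Q,S).
S: inherits non-unit rules of {S} → DQ | b.
D: inherits non-unit rules of {D, Q, S} → DQ | Sb | b | bD | h.
Q: inherits non-unit rules of {Q, S} → DQ | b | bD.

S -> b | DQ; D -> b | h | DQ | Sb | bD; Q -> b | DQ | bD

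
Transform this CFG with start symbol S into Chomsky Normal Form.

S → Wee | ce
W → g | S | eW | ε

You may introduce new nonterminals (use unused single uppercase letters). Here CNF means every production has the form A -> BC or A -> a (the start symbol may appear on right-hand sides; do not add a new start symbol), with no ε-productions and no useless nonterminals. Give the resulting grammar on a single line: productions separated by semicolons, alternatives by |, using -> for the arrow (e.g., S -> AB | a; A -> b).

S -> AA | BA | WC; A -> e; B -> c; C -> AA; D -> AA; W -> e | g | AA | AW | BA | WD

Nullable: {W}; after ε-elimination: S -> ce | ee | Wee; W -> S | e | g | eW.
After unit-elimination: S -> ce | ee | Wee; W -> e | g | ce | eW | ee | Wee.
TERM: introduce B -> c, A -> e and substitute in every rule of length ≥2.
BIN: S -> WAA becomes S -> WC, C -> AA; W -> WAA becomes W -> WD, D -> AA.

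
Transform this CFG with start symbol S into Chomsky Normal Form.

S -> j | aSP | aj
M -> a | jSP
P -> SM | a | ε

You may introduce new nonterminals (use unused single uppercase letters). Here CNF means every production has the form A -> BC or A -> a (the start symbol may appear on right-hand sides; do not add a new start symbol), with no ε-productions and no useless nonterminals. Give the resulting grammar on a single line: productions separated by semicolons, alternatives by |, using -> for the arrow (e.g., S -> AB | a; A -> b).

S -> j | BA | BD | BS; A -> j; B -> a; C -> SP; D -> SP; M -> a | AC | AS; P -> a | SM

Nullable: {P}; after ε-elimination: S -> j | aS | aj | aSP; M -> a | jS | jSP; P -> a | SM.
No unit productions to eliminate.
TERM: introduce B -> a, A -> j and substitute in every rule of length ≥2.
BIN: M -> ASP becomes M -> AC, C -> SP; S -> BSP becomes S -> BD, D -> SP.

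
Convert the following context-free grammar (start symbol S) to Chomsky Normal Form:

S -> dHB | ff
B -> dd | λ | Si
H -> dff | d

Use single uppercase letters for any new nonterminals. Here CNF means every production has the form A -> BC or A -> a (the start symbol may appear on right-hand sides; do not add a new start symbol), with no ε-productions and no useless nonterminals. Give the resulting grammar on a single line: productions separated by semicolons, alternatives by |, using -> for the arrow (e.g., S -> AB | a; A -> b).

Nullable: {B}; after ε-elimination: S -> dH | ff | dHB; B -> Si | dd; H -> d | dff.
No unit productions to eliminate.
TERM: introduce C -> d, D -> f, A -> i and substitute in every rule of length ≥2.
BIN: H -> CDD becomes H -> CE, E -> DD; S -> CHB becomes S -> CF, F -> HB.

S -> CF | CH | DD; A -> i; B -> CC | SA; C -> d; D -> f; E -> DD; F -> HB; H -> d | CE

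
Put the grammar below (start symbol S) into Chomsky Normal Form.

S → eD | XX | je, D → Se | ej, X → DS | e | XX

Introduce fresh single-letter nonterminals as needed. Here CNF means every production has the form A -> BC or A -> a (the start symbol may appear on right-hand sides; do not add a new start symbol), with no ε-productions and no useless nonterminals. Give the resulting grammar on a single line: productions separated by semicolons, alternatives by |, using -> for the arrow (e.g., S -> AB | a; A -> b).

No ε-productions.
No unit productions to eliminate.
TERM: introduce A -> e, B -> j and substitute in every rule of length ≥2.

S -> AD | BA | XX; A -> e; B -> j; D -> AB | SA; X -> e | DS | XX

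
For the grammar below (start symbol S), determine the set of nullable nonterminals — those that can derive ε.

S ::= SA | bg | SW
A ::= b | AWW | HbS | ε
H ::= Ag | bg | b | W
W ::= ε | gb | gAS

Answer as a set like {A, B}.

Directly nullable (have an ε-rule): {A, W}.
H is nullable via H -> W (every symbol on the right is already known nullable).
Not nullable: S — each has a terminal in every rule's right-hand side or depends on a non-nullable symbol.

{A, H, W}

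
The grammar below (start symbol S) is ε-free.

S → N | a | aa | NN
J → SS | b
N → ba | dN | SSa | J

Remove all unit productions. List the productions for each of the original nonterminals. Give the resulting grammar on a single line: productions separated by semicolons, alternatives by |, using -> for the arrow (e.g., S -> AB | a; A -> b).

Unit productions: N->J, S->N.
Unit pairs (A ⇒* B via units): (N,J), (S,J), (S,N).
S: inherits non-unit rules of {J, N, S} → NN | SS | SSa | a | aa | b | ba | dN.
J: inherits non-unit rules of {J} → SS | b.
N: inherits non-unit rules of {J, N} → SS | SSa | b | ba | dN.

S -> a | b | NN | SS | aa | ba | dN | SSa; J -> b | SS; N -> b | SS | ba | dN | SSa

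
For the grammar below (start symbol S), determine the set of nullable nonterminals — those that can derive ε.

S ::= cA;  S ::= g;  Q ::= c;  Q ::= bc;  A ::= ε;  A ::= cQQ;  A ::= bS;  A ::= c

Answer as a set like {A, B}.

Directly nullable (have an ε-rule): {A}.
Not nullable: Q, S — each has a terminal in every rule's right-hand side or depends on a non-nullable symbol.

{A}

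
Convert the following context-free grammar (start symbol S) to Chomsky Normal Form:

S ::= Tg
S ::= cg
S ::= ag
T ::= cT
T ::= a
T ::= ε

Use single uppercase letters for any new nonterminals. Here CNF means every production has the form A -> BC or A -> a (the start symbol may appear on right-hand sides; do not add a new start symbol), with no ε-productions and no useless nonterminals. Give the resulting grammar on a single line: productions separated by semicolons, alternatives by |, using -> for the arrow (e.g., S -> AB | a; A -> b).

Nullable: {T}; after ε-elimination: S -> g | Tg | ag | cg; T -> a | c | cT.
No unit productions to eliminate.
TERM: introduce B -> a, C -> c, A -> g and substitute in every rule of length ≥2.

S -> g | BA | CA | TA; A -> g; B -> a; C -> c; T -> a | c | CT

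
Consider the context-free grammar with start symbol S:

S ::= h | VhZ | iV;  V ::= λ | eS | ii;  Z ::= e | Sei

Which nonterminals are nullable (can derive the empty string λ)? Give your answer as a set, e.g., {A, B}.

Directly nullable (have an ε-rule): {V}.
Not nullable: S, Z — each has a terminal in every rule's right-hand side or depends on a non-nullable symbol.

{V}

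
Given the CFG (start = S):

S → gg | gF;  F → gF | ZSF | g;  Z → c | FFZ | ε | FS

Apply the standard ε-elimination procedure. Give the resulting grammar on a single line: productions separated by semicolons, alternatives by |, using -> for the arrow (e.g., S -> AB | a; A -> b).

Nullable set: {Z}.
F -> ZSF: Z nullable, giving SF | ZSF.
Drop Z -> ε.
Z -> FFZ: Z nullable, giving FF | FFZ.
Unchanged (no nullable symbols): S -> gF; S -> gg; F -> g; F -> gF; Z -> FS; Z -> c.

S -> gF | gg; F -> g | SF | gF | ZSF; Z -> c | FF | FS | FFZ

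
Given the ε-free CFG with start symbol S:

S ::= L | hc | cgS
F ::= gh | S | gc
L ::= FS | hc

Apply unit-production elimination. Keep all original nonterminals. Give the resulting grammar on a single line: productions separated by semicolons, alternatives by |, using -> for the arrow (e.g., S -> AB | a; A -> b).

S -> FS | hc | cgS; F -> FS | gc | gh | hc | cgS; L -> FS | hc

Unit productions: F->S, S->L.
Unit pairs (A ⇒* B via units): (F,L), (F,S), (S,L).
S: inherits non-unit rules of {L, S} → FS | cgS | hc.
F: inherits non-unit rules of {F, L, S} → FS | cgS | gc | gh | hc.
L: inherits non-unit rules of {L} → FS | hc.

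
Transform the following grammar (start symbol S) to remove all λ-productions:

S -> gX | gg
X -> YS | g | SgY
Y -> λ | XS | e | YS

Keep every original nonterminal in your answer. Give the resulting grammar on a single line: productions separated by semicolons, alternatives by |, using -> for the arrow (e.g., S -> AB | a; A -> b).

Nullable set: {Y}.
X -> SgY: Y nullable, giving Sg | SgY.
X -> YS: Y nullable, giving S | YS.
Drop Y -> λ.
Y -> YS: Y nullable, giving S | YS.
Unchanged (no nullable symbols): S -> gX; S -> gg; X -> g; Y -> XS; Y -> e.

S -> gX | gg; X -> S | g | Sg | YS | SgY; Y -> S | e | XS | YS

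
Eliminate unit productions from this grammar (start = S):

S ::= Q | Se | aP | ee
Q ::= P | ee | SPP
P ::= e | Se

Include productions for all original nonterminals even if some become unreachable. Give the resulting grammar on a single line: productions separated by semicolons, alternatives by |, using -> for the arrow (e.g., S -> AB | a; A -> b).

S -> e | Se | aP | ee | SPP; P -> e | Se; Q -> e | Se | ee | SPP

Unit productions: Q->P, S->Q.
Unit pairs (A ⇒* B via units): (Q,P), (S,P), (S,Q).
S: inherits non-unit rules of {P, Q, S} → SPP | Se | aP | e | ee.
P: inherits non-unit rules of {P} → Se | e.
Q: inherits non-unit rules of {P, Q} → SPP | Se | e | ee.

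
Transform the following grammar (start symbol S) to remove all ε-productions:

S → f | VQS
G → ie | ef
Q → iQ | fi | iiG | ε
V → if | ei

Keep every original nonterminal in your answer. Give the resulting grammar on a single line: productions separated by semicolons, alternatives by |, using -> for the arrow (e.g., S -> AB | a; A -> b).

S -> f | VS | VQS; G -> ef | ie; Q -> i | fi | iQ | iiG; V -> ei | if

Nullable set: {Q}.
S -> VQS: Q nullable, giving VQS | VS.
Drop Q -> ε.
Q -> iQ: Q nullable, giving i | iQ.
Unchanged (no nullable symbols): S -> f; G -> ef; G -> ie; Q -> fi; Q -> iiG; V -> ei; V -> if.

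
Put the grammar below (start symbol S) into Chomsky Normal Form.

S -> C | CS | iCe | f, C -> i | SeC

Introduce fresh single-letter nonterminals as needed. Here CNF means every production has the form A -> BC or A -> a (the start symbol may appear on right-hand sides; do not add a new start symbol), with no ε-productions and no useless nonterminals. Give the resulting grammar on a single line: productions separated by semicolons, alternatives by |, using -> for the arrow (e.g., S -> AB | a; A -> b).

S -> f | i | BE | CS | SF; A -> e; B -> i; C -> i | SD; D -> AC; E -> CA; F -> AC

No ε-productions.
After unit-elimination: S -> f | i | CS | SeC | iCe; C -> i | SeC.
TERM: introduce A -> e, B -> i and substitute in every rule of length ≥2.
BIN: C -> SAC becomes C -> SD, D -> AC; S -> BCA becomes S -> BE, E -> CA; S -> SAC becomes S -> SF, F -> AC.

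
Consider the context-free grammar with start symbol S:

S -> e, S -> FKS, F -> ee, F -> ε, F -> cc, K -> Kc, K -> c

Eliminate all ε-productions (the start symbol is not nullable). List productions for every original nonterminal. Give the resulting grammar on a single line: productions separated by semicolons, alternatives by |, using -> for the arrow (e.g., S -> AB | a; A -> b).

S -> e | KS | FKS; F -> cc | ee; K -> c | Kc

Nullable set: {F}.
S -> FKS: F nullable, giving FKS | KS.
Drop F -> ε.
Unchanged (no nullable symbols): S -> e; F -> cc; F -> ee; K -> Kc; K -> c.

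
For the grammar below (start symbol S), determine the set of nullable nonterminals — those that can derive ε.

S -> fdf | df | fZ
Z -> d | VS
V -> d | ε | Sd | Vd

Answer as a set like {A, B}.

Directly nullable (have an ε-rule): {V}.
Not nullable: S, Z — each has a terminal in every rule's right-hand side or depends on a non-nullable symbol.

{V}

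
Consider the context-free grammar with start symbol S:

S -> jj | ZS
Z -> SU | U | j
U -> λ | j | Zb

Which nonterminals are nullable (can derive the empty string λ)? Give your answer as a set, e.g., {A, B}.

{U, Z}

Directly nullable (have an ε-rule): {U}.
Z is nullable via Z -> U (every symbol on the right is already known nullable).
Not nullable: S — each has a terminal in every rule's right-hand side or depends on a non-nullable symbol.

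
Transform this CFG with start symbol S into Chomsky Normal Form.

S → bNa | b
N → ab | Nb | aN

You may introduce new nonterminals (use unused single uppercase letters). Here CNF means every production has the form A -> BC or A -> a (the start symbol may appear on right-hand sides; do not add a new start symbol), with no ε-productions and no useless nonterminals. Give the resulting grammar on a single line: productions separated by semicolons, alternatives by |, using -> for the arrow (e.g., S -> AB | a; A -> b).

No ε-productions.
No unit productions to eliminate.
TERM: introduce B -> a, A -> b and substitute in every rule of length ≥2.
BIN: S -> ANB becomes S -> AC, C -> NB.

S -> b | AC; A -> b; B -> a; C -> NB; N -> BA | BN | NA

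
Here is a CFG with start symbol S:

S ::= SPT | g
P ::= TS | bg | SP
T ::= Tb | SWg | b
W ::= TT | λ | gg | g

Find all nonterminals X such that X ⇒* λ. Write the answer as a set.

Directly nullable (have an ε-rule): {W}.
Not nullable: P, S, T — each has a terminal in every rule's right-hand side or depends on a non-nullable symbol.

{W}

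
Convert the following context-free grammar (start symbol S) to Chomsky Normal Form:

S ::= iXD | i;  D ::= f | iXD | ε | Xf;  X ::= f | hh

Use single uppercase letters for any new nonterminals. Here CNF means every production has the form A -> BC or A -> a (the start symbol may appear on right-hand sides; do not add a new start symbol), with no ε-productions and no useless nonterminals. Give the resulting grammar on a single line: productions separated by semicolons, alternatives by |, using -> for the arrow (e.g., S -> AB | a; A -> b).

Nullable: {D}; after ε-elimination: S -> i | iX | iXD; D -> f | Xf | iX | iXD; X -> f | hh.
No unit productions to eliminate.
TERM: introduce A -> f, C -> h, B -> i and substitute in every rule of length ≥2.
BIN: D -> BXD becomes D -> BE, E -> XD; S -> BXD becomes S -> BF, F -> XD.

S -> i | BF | BX; A -> f; B -> i; C -> h; D -> f | BE | BX | XA; E -> XD; F -> XD; X -> f | CC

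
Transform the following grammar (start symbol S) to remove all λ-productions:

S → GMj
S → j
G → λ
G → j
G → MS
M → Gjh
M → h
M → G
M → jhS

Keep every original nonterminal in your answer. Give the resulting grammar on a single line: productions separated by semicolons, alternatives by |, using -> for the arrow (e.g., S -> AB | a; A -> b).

S -> j | Gj | Mj | GMj; G -> S | j | MS; M -> G | h | jh | Gjh | jhS

Nullable set: {G, M}.
S -> GMj: G, M nullable, giving GMj | Gj | Mj | j.
Drop G -> λ.
G -> MS: M nullable, giving MS | S.
M -> G: G nullable, giving G.
M -> Gjh: G nullable, giving Gjh | jh.
Unchanged (no nullable symbols): S -> j; G -> j; M -> h; M -> jhS.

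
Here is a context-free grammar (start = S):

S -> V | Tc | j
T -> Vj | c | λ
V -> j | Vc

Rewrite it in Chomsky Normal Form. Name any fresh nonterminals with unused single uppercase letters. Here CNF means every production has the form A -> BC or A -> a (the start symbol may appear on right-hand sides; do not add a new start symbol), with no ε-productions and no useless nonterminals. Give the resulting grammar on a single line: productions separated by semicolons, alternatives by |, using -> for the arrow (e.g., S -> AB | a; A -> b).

Nullable: {T}; after ε-elimination: S -> V | c | j | Tc; T -> c | Vj; V -> j | Vc.
After unit-elimination: S -> c | j | Tc | Vc; T -> c | Vj; V -> j | Vc.
TERM: introduce A -> c, B -> j and substitute in every rule of length ≥2.

S -> c | j | TA | VA; A -> c; B -> j; T -> c | VB; V -> j | VA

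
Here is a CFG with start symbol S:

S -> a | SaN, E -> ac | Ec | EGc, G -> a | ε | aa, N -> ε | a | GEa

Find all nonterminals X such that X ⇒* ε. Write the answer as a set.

{G, N}

Directly nullable (have an ε-rule): {G, N}.
Not nullable: E, S — each has a terminal in every rule's right-hand side or depends on a non-nullable symbol.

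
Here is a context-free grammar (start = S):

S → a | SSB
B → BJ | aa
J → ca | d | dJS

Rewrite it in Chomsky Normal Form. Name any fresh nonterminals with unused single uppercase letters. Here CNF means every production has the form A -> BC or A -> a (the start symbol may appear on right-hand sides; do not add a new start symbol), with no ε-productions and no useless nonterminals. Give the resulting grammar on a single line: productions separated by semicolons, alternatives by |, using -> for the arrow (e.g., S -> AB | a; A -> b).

S -> a | SF; A -> a; B -> AA | BJ; C -> c; D -> d; E -> JS; F -> SB; J -> d | CA | DE

No ε-productions.
No unit productions to eliminate.
TERM: introduce A -> a, C -> c, D -> d and substitute in every rule of length ≥2.
BIN: J -> DJS becomes J -> DE, E -> JS; S -> SSB becomes S -> SF, F -> SB.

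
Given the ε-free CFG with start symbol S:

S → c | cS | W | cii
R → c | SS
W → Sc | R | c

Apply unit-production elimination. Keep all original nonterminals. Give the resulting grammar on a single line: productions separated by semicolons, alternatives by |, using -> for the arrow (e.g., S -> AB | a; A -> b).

S -> c | SS | Sc | cS | cii; R -> c | SS; W -> c | SS | Sc

Unit productions: S->W, W->R.
Unit pairs (A ⇒* B via units): (S,R), (S,W), (W,R).
S: inherits non-unit rules of {R, S, W} → SS | Sc | c | cS | cii.
R: inherits non-unit rules of {R} → SS | c.
W: inherits non-unit rules of {R, W} → SS | Sc | c.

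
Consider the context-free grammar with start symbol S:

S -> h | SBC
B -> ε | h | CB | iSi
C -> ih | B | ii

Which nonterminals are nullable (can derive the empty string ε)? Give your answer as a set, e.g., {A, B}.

{B, C}

Directly nullable (have an ε-rule): {B}.
C is nullable via C -> B (every symbol on the right is already known nullable).
Not nullable: S — each has a terminal in every rule's right-hand side or depends on a non-nullable symbol.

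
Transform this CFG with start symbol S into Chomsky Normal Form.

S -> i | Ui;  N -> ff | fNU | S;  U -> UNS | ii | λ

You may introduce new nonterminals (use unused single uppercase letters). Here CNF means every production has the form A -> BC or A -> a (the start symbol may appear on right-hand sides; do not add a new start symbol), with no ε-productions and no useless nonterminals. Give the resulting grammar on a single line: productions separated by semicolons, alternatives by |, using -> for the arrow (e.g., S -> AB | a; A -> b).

Nullable: {U}; after ε-elimination: S -> i | Ui; N -> S | fN | ff | fNU; U -> NS | ii | UNS.
After unit-elimination: S -> i | Ui; N -> i | Ui | fN | ff | fNU; U -> NS | ii | UNS.
TERM: introduce B -> f, A -> i and substitute in every rule of length ≥2.
BIN: N -> BNU becomes N -> BC, C -> NU; U -> UNS becomes U -> UD, D -> NS.

S -> i | UA; A -> i; B -> f; C -> NU; D -> NS; N -> i | BB | BC | BN | UA; U -> AA | NS | UD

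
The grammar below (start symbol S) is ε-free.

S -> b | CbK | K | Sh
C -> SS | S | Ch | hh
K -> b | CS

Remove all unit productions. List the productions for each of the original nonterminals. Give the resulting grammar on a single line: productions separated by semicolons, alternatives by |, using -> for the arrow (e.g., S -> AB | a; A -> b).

S -> b | CS | Sh | CbK; C -> b | CS | Ch | SS | Sh | hh | CbK; K -> b | CS

Unit productions: C->S, S->K.
Unit pairs (A ⇒* B via units): (C,K), (C,S), (S,K).
S: inherits non-unit rules of {K, S} → CS | CbK | Sh | b.
C: inherits non-unit rules of {C, K, S} → CS | CbK | Ch | SS | Sh | b | hh.
K: inherits non-unit rules of {K} → CS | b.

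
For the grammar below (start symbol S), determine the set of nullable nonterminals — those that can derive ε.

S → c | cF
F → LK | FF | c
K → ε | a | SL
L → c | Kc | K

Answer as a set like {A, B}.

{F, K, L}

Directly nullable (have an ε-rule): {K}.
L is nullable via L -> K (every symbol on the right is already known nullable).
F is nullable via F -> LK (every symbol on the right is already known nullable).
Not nullable: S — each has a terminal in every rule's right-hand side or depends on a non-nullable symbol.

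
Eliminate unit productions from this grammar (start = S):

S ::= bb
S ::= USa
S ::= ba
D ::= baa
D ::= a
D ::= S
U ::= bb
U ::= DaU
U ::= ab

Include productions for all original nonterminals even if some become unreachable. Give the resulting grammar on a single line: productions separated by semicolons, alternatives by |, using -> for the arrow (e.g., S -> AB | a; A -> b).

Unit productions: D->S.
Unit pairs (A ⇒* B via units): (D,S).
S: inherits non-unit rules of {S} → USa | ba | bb.
D: inherits non-unit rules of {D, S} → USa | a | ba | baa | bb.
U: inherits non-unit rules of {U} → DaU | ab | bb.

S -> ba | bb | USa; D -> a | ba | bb | USa | baa; U -> ab | bb | DaU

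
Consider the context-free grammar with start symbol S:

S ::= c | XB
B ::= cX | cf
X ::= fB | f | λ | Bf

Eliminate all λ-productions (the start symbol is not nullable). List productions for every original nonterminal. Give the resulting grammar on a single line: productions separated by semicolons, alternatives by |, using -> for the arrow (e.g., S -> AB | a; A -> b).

S -> B | c | XB; B -> c | cX | cf; X -> f | Bf | fB

Nullable set: {X}.
S -> XB: X nullable, giving B | XB.
B -> cX: X nullable, giving c | cX.
Drop X -> λ.
Unchanged (no nullable symbols): S -> c; B -> cf; X -> Bf; X -> f; X -> fB.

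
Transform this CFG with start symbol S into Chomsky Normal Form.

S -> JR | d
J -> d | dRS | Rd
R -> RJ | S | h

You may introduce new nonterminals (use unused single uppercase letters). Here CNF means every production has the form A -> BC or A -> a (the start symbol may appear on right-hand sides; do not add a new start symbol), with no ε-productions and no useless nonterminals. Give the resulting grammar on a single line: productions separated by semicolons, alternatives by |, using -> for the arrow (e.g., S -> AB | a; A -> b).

S -> d | JR; A -> d; B -> RS; J -> d | AB | RA; R -> d | h | JR | RJ

No ε-productions.
After unit-elimination: S -> d | JR; J -> d | Rd | dRS; R -> d | h | JR | RJ.
TERM: introduce A -> d and substitute in every rule of length ≥2.
BIN: J -> ARS becomes J -> AB, B -> RS.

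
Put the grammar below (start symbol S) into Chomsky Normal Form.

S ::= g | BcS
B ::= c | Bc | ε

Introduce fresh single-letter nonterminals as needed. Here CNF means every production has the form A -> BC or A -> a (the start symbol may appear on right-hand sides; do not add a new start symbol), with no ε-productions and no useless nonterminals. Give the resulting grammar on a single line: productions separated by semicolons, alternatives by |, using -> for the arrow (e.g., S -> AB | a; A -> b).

S -> g | AS | BC; A -> c; B -> c | BA; C -> AS

Nullable: {B}; after ε-elimination: S -> g | cS | BcS; B -> c | Bc.
No unit productions to eliminate.
TERM: introduce A -> c and substitute in every rule of length ≥2.
BIN: S -> BAS becomes S -> BC, C -> AS.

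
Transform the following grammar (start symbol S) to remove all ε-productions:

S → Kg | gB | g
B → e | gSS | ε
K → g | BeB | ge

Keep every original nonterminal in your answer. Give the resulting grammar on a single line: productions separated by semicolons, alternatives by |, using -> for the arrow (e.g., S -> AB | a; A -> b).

Nullable set: {B}.
S -> gB: B nullable, giving g | gB.
Drop B -> ε.
K -> BeB: B, B nullable, giving Be | BeB | e | eB.
Unchanged (no nullable symbols): S -> Kg; S -> g; B -> e; B -> gSS; K -> g; K -> ge.

S -> g | Kg | gB; B -> e | gSS; K -> e | g | Be | eB | ge | BeB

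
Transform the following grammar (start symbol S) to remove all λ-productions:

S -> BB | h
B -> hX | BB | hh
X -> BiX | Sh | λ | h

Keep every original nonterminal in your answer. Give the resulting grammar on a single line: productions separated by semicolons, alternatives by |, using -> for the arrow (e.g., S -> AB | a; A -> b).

Nullable set: {X}.
B -> hX: X nullable, giving h | hX.
Drop X -> λ.
X -> BiX: X nullable, giving Bi | BiX.
Unchanged (no nullable symbols): S -> BB; S -> h; B -> BB; B -> hh; X -> Sh; X -> h.

S -> h | BB; B -> h | BB | hX | hh; X -> h | Bi | Sh | BiX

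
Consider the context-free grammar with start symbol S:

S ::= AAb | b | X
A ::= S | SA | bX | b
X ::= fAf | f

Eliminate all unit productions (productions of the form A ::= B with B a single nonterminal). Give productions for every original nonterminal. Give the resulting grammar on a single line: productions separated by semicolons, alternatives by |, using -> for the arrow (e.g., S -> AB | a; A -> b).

Unit productions: A->S, S->X.
Unit pairs (A ⇒* B via units): (A,S), (A,X), (S,X).
S: inherits non-unit rules of {S, X} → AAb | b | f | fAf.
A: inherits non-unit rules of {A, S, X} → AAb | SA | b | bX | f | fAf.
X: inherits non-unit rules of {X} → f | fAf.

S -> b | f | AAb | fAf; A -> b | f | SA | bX | AAb | fAf; X -> f | fAf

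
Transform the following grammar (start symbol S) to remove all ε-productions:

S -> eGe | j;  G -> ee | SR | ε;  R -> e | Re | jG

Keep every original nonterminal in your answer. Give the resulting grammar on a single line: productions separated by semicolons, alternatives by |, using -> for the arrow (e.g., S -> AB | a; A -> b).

S -> j | ee | eGe; G -> SR | ee; R -> e | j | Re | jG

Nullable set: {G}.
S -> eGe: G nullable, giving eGe | ee.
Drop G -> ε.
R -> jG: G nullable, giving j | jG.
Unchanged (no nullable symbols): S -> j; G -> SR; G -> ee; R -> Re; R -> e.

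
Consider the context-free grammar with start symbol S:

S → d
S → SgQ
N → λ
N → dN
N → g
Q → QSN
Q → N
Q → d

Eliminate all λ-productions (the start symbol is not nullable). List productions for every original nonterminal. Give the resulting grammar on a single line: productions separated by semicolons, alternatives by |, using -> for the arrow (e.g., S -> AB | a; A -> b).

S -> d | Sg | SgQ; N -> d | g | dN; Q -> N | S | d | QS | SN | QSN

Nullable set: {N, Q}.
S -> SgQ: Q nullable, giving Sg | SgQ.
Drop N -> λ.
N -> dN: N nullable, giving d | dN.
Q -> N: N nullable, giving N.
Q -> QSN: Q, N nullable, giving QS | QSN | S | SN.
Unchanged (no nullable symbols): S -> d; N -> g; Q -> d.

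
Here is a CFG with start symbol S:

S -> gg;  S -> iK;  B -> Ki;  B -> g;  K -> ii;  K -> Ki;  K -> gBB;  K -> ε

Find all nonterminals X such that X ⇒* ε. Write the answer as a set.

{K}

Directly nullable (have an ε-rule): {K}.
Not nullable: B, S — each has a terminal in every rule's right-hand side or depends on a non-nullable symbol.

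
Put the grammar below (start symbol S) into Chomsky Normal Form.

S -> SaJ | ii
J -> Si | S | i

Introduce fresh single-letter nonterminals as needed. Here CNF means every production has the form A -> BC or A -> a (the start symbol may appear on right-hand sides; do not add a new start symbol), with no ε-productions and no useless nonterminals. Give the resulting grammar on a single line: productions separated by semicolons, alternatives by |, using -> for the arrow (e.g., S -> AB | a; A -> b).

No ε-productions.
After unit-elimination: S -> ii | SaJ; J -> i | Si | ii | SaJ.
TERM: introduce A -> a, B -> i and substitute in every rule of length ≥2.
BIN: J -> SAJ becomes J -> SC, C -> AJ; S -> SAJ becomes S -> SD, D -> AJ.

S -> BB | SD; A -> a; B -> i; C -> AJ; D -> AJ; J -> i | BB | SB | SC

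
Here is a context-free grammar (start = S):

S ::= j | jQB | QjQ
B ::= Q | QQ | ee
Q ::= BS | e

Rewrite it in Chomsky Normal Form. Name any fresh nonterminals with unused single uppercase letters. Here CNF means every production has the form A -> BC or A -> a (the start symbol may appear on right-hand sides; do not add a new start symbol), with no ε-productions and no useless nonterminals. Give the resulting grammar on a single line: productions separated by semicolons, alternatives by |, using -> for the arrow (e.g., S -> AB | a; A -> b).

No ε-productions.
After unit-elimination: S -> j | QjQ | jQB; B -> e | BS | QQ | ee; Q -> e | BS.
TERM: introduce A -> e, C -> j and substitute in every rule of length ≥2.
BIN: S -> CQB becomes S -> CD, D -> QB; S -> QCQ becomes S -> QE, E -> CQ.

S -> j | CD | QE; A -> e; B -> e | AA | BS | QQ; C -> j; D -> QB; E -> CQ; Q -> e | BS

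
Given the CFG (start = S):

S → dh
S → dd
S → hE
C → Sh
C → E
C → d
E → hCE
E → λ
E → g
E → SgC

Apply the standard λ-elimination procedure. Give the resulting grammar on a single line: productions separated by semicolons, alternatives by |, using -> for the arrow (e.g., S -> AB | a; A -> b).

Nullable set: {C, E}.
S -> hE: E nullable, giving h | hE.
C -> E: E nullable, giving E.
Drop E -> λ.
E -> SgC: C nullable, giving Sg | SgC.
E -> hCE: C, E nullable, giving h | hC | hCE | hE.
Unchanged (no nullable symbols): S -> dd; S -> dh; C -> Sh; C -> d; E -> g.

S -> h | dd | dh | hE; C -> E | d | Sh; E -> g | h | Sg | hC | hE | SgC | hCE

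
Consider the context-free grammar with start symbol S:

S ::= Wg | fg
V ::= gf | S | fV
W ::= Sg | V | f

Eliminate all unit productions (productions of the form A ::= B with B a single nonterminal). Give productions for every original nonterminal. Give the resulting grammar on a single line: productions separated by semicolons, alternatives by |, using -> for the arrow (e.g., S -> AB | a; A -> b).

S -> Wg | fg; V -> Wg | fV | fg | gf; W -> f | Sg | Wg | fV | fg | gf

Unit productions: V->S, W->V.
Unit pairs (A ⇒* B via units): (V,S), (W,S), (W,V).
S: inherits non-unit rules of {S} → Wg | fg.
V: inherits non-unit rules of {S, V} → Wg | fV | fg | gf.
W: inherits non-unit rules of {S, V, W} → Sg | Wg | f | fV | fg | gf.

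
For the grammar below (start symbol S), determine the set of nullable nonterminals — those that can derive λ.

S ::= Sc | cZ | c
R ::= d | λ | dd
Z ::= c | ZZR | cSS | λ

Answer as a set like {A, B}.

{R, Z}

Directly nullable (have an ε-rule): {R, Z}.
Not nullable: S — each has a terminal in every rule's right-hand side or depends on a non-nullable symbol.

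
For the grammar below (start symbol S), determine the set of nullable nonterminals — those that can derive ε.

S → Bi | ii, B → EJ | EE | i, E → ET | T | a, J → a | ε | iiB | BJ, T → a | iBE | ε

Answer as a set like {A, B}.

{B, E, J, T}

Directly nullable (have an ε-rule): {J, T}.
E is nullable via E -> T (every symbol on the right is already known nullable).
B is nullable via B -> EE (every symbol on the right is already known nullable).
Not nullable: S — each has a terminal in every rule's right-hand side or depends on a non-nullable symbol.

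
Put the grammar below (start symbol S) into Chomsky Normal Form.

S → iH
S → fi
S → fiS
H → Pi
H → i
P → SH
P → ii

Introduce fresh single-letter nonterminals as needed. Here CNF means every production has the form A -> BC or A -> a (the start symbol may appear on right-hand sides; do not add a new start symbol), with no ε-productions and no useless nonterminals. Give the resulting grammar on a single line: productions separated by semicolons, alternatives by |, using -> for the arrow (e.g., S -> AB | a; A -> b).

S -> AH | BA | BC; A -> i; B -> f; C -> AS; H -> i | PA; P -> AA | SH

No ε-productions.
No unit productions to eliminate.
TERM: introduce B -> f, A -> i and substitute in every rule of length ≥2.
BIN: S -> BAS becomes S -> BC, C -> AS.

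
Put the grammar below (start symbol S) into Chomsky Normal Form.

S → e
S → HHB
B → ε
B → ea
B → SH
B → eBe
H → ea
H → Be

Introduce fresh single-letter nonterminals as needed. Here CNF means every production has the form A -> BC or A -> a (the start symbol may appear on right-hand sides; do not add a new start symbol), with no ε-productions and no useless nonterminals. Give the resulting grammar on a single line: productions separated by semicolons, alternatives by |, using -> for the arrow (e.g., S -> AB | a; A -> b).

Nullable: {B}; after ε-elimination: S -> e | HH | HHB; B -> SH | ea | ee | eBe; H -> e | Be | ea.
No unit productions to eliminate.
TERM: introduce C -> a, A -> e and substitute in every rule of length ≥2.
BIN: B -> ABA becomes B -> AD, D -> BA; S -> HHB becomes S -> HE, E -> HB.

S -> e | HE | HH; A -> e; B -> AA | AC | AD | SH; C -> a; D -> BA; E -> HB; H -> e | AC | BA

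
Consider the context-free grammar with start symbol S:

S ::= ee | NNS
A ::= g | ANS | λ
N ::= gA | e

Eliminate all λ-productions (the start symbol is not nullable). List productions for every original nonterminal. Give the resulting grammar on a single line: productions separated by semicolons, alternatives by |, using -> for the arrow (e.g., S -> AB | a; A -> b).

S -> ee | NNS; A -> g | NS | ANS; N -> e | g | gA

Nullable set: {A}.
Drop A -> λ.
A -> ANS: A nullable, giving ANS | NS.
N -> gA: A nullable, giving g | gA.
Unchanged (no nullable symbols): S -> NNS; S -> ee; A -> g; N -> e.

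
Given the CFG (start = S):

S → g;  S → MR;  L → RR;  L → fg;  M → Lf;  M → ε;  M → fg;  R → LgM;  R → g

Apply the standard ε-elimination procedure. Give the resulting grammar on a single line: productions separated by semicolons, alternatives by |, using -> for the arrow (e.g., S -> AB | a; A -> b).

Nullable set: {M}.
S -> MR: M nullable, giving MR | R.
Drop M -> ε.
R -> LgM: M nullable, giving Lg | LgM.
Unchanged (no nullable symbols): S -> g; L -> RR; L -> fg; M -> Lf; M -> fg; R -> g.

S -> R | g | MR; L -> RR | fg; M -> Lf | fg; R -> g | Lg | LgM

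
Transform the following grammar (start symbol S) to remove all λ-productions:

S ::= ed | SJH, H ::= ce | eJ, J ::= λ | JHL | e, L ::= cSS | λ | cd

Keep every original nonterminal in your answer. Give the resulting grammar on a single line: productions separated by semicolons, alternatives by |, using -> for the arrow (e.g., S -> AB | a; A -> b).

Nullable set: {J, L}.
S -> SJH: J nullable, giving SH | SJH.
H -> eJ: J nullable, giving e | eJ.
Drop J -> λ.
J -> JHL: J, L nullable, giving H | HL | JH | JHL.
Drop L -> λ.
Unchanged (no nullable symbols): S -> ed; H -> ce; J -> e; L -> cSS; L -> cd.

S -> SH | ed | SJH; H -> e | ce | eJ; J -> H | e | HL | JH | JHL; L -> cd | cSS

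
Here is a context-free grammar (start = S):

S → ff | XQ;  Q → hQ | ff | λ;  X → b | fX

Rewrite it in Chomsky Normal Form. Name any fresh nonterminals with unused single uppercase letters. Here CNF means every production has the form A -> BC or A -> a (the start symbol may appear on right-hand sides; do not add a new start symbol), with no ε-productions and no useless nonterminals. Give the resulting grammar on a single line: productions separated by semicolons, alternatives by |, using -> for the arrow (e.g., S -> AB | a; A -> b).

S -> b | AA | AX | XQ; A -> f; B -> h; Q -> h | AA | BQ; X -> b | AX

Nullable: {Q}; after ε-elimination: S -> X | XQ | ff; Q -> h | ff | hQ; X -> b | fX.
After unit-elimination: S -> b | XQ | fX | ff; Q -> h | ff | hQ; X -> b | fX.
TERM: introduce A -> f, B -> h and substitute in every rule of length ≥2.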